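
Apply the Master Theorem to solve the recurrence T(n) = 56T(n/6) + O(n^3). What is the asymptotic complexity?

Master Theorem for T(n) = 56T(n/6) + O(n^3):

a = 56, b = 6, c = 3
log_b(a) = log_6(56) = 2.2466

Case 3: c = 3 > log_6(56) = 2.2466
T(n) = O(n^3) = O(n^3)

For T(n) = 56T(n/6) + O(n^3): log_6(56) = 2.2466. This is Case 3 of the Master Theorem (c > log_b(a), work dominated by root), giving O(n^3).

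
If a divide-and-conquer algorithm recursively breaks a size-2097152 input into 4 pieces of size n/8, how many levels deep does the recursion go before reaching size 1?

For divide and conquer with division factor 8:

Problem sizes at each level:
Level 0: 2097152
Level 1: 262144
Level 2: 32768
Level 3: 4096
Level 4: 512
Level 5: 64
Level 6: 8
Level 7: 1

The root is level 0 and the size-1 base case is level 7 (the tree spans levels 0 through 7, i.e. 8 levels counting the root), so the depth is the number of divisions: log_8(2097152) = 7

The recursion tree depth is log_8(2097152) = 7. At each level, the problem size is divided by 8, so it takes 7 divisions to reduce to a base case of size 1. The algorithm makes 4 recursive calls at each level.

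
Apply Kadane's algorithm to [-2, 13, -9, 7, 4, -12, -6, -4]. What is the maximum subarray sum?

Using Kadane's algorithm on [-2, 13, -9, 7, 4, -12, -6, -4]:

Scanning through the array:
Position 1 (value 13): max_ending_here = 13, max_so_far = 13
Position 2 (value -9): max_ending_here = 4, max_so_far = 13
Position 3 (value 7): max_ending_here = 11, max_so_far = 13
Position 4 (value 4): max_ending_here = 15, max_so_far = 15
Position 5 (value -12): max_ending_here = 3, max_so_far = 15
Position 6 (value -6): max_ending_here = -3, max_so_far = 15
Position 7 (value -4): max_ending_here = -4, max_so_far = 15

Maximum subarray: [13, -9, 7, 4]
Maximum sum: 15

The maximum subarray is [13, -9, 7, 4] with sum 15. This subarray runs from index 1 to index 4.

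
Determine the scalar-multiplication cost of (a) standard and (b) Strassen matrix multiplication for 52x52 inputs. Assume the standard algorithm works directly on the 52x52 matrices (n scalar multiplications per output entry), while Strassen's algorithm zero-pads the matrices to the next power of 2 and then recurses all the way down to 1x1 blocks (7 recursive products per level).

Matrix multiplication for 52x52 matrices:

Strassen's algorithm requires power-of-2 dimensions. Pad 52x52 to 64x64 (next power of 2).

Standard algorithm: 52^3 = 140608 multiplications
Strassen's algorithm: 7^(log2(64)) = 7^6 = 117649 multiplications
Savings: 140608 - 117649 = 22959 multiplications

Standard: 140608 multiplications (52^3). Strassen: 117649 multiplications (7^6, after padding to 64x64). Strassen reduces 8 recursive multiplications to 7 at each level.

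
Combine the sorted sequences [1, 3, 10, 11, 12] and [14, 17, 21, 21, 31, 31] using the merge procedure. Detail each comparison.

Merging process:

Compare 1 vs 14: take 1 from left. Merged: [1]
Compare 3 vs 14: take 3 from left. Merged: [1, 3]
Compare 10 vs 14: take 10 from left. Merged: [1, 3, 10]
Compare 11 vs 14: take 11 from left. Merged: [1, 3, 10, 11]
Compare 12 vs 14: take 12 from left. Merged: [1, 3, 10, 11, 12]
Append remaining from right: [14, 17, 21, 21, 31, 31]. Merged: [1, 3, 10, 11, 12, 14, 17, 21, 21, 31, 31]

Final merged array: [1, 3, 10, 11, 12, 14, 17, 21, 21, 31, 31]
Total comparisons: 5

The merged array is [1, 3, 10, 11, 12, 14, 17, 21, 21, 31, 31], requiring 5 comparisons. The merge step runs in O(n) time where n is the total number of elements.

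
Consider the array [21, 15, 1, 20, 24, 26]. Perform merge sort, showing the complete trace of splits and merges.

Merge sort trace:

Split: [21, 15, 1, 20, 24, 26] -> [21, 15, 1] and [20, 24, 26]
  Split: [21, 15, 1] -> [21] and [15, 1]
    Split: [15, 1] -> [15] and [1]
    Merge: [15] + [1] -> [1, 15]
  Merge: [21] + [1, 15] -> [1, 15, 21]
  Split: [20, 24, 26] -> [20] and [24, 26]
    Split: [24, 26] -> [24] and [26]
    Merge: [24] + [26] -> [24, 26]
  Merge: [20] + [24, 26] -> [20, 24, 26]
Merge: [1, 15, 21] + [20, 24, 26] -> [1, 15, 20, 21, 24, 26]

Final sorted array: [1, 15, 20, 21, 24, 26]

The merge sort proceeds by recursively splitting the array and merging sorted halves.
After all merges, the sorted array is [1, 15, 20, 21, 24, 26].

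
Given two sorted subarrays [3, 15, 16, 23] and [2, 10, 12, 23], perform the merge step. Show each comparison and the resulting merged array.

Merging process:

Compare 3 vs 2: take 2 from right. Merged: [2]
Compare 3 vs 10: take 3 from left. Merged: [2, 3]
Compare 15 vs 10: take 10 from right. Merged: [2, 3, 10]
Compare 15 vs 12: take 12 from right. Merged: [2, 3, 10, 12]
Compare 15 vs 23: take 15 from left. Merged: [2, 3, 10, 12, 15]
Compare 16 vs 23: take 16 from left. Merged: [2, 3, 10, 12, 15, 16]
Compare 23 vs 23: take 23 from left. Merged: [2, 3, 10, 12, 15, 16, 23]
Append remaining from right: [23]. Merged: [2, 3, 10, 12, 15, 16, 23, 23]

Final merged array: [2, 3, 10, 12, 15, 16, 23, 23]
Total comparisons: 7

The merged array is [2, 3, 10, 12, 15, 16, 23, 23], requiring 7 comparisons. The merge step runs in O(n) time where n is the total number of elements.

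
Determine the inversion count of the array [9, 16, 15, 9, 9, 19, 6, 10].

Finding inversions in [9, 16, 15, 9, 9, 19, 6, 10]:

(0, 6): arr[0]=9 > arr[6]=6
(1, 2): arr[1]=16 > arr[2]=15
(1, 3): arr[1]=16 > arr[3]=9
(1, 4): arr[1]=16 > arr[4]=9
(1, 6): arr[1]=16 > arr[6]=6
(1, 7): arr[1]=16 > arr[7]=10
(2, 3): arr[2]=15 > arr[3]=9
(2, 4): arr[2]=15 > arr[4]=9
(2, 6): arr[2]=15 > arr[6]=6
(2, 7): arr[2]=15 > arr[7]=10
(3, 6): arr[3]=9 > arr[6]=6
(4, 6): arr[4]=9 > arr[6]=6
(5, 6): arr[5]=19 > arr[6]=6
(5, 7): arr[5]=19 > arr[7]=10

Total inversions: 14

The array has 14 inversion(s): (0,6), (1,2), (1,3), (1,4), (1,6), (1,7), (2,3), (2,4), (2,6), (2,7), (3,6), (4,6), (5,6), (5,7). Each pair (i,j) satisfies i < j and arr[i] > arr[j].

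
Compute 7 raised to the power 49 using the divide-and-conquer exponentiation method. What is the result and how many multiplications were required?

Computing 7^49 by squaring (build up from 7^1; each line after the first costs one multiplication):

7^1 = 7
7^2 = (7^1)^2 = 7^2 = 49
7^3 = 7 * 7^2 = 7 * 49 = 343
7^6 = (7^3)^2 = 343^2 = 117649
7^12 = (7^6)^2 = 117649^2 = 13841287201
7^24 = (7^12)^2 = 13841287201^2 = 191581231380566414401
7^48 = (7^24)^2 = 191581231380566414401^2 = 36703368217294125441230211032033660188801
7^49 = 7 * 7^48 = 7 * 36703368217294125441230211032033660188801 = 256923577521058878088611477224235621321607

Result: 256923577521058878088611477224235621321607
Multiplications needed: 7 (7 lines after 7^1)

7^49 = 256923577521058878088611477224235621321607. Using exponentiation by squaring, this requires 7 multiplications. The key idea: if the exponent is even, square the half-power; if odd, multiply by the base once.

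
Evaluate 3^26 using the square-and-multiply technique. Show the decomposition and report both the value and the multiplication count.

Computing 3^26 by squaring (build up from 3^1; each line after the first costs one multiplication):

3^1 = 3
3^2 = (3^1)^2 = 3^2 = 9
3^3 = 3 * 3^2 = 3 * 9 = 27
3^6 = (3^3)^2 = 27^2 = 729
3^12 = (3^6)^2 = 729^2 = 531441
3^13 = 3 * 3^12 = 3 * 531441 = 1594323
3^26 = (3^13)^2 = 1594323^2 = 2541865828329

Result: 2541865828329
Multiplications needed: 6 (6 lines after 3^1)

3^26 = 2541865828329. Using exponentiation by squaring, this requires 6 multiplications. The key idea: if the exponent is even, square the half-power; if odd, multiply by the base once.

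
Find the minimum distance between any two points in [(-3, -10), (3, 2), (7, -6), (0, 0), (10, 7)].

Computing all pairwise distances among 5 points:

d((-3, -10), (3, 2)) = 13.4164
d((-3, -10), (7, -6)) = 10.7703
d((-3, -10), (0, 0)) = 10.4403
d((-3, -10), (10, 7)) = 21.4009
d((3, 2), (7, -6)) = 8.9443
d((3, 2), (0, 0)) = 3.6056 <-- minimum
d((3, 2), (10, 7)) = 8.6023
d((7, -6), (0, 0)) = 9.2195
d((7, -6), (10, 7)) = 13.3417
d((0, 0), (10, 7)) = 12.2066

Closest pair: (3, 2) and (0, 0) with distance 3.6056

The closest pair is (3, 2) and (0, 0) with Euclidean distance 3.6056. For 5 points, brute-force pairwise comparison is shown above. For large n, the divide-and-conquer algorithm (sort by x, recurse on halves, check the dividing strip) achieves O(n log n).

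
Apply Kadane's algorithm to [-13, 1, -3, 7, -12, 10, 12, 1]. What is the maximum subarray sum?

Using Kadane's algorithm on [-13, 1, -3, 7, -12, 10, 12, 1]:

Scanning through the array:
Position 1 (value 1): max_ending_here = 1, max_so_far = 1
Position 2 (value -3): max_ending_here = -2, max_so_far = 1
Position 3 (value 7): max_ending_here = 7, max_so_far = 7
Position 4 (value -12): max_ending_here = -5, max_so_far = 7
Position 5 (value 10): max_ending_here = 10, max_so_far = 10
Position 6 (value 12): max_ending_here = 22, max_so_far = 22
Position 7 (value 1): max_ending_here = 23, max_so_far = 23

Maximum subarray: [10, 12, 1]
Maximum sum: 23

The maximum subarray is [10, 12, 1] with sum 23. This subarray runs from index 5 to index 7.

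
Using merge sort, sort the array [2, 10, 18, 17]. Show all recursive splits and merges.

Merge sort trace:

Split: [2, 10, 18, 17] -> [2, 10] and [18, 17]
  Split: [2, 10] -> [2] and [10]
  Merge: [2] + [10] -> [2, 10]
  Split: [18, 17] -> [18] and [17]
  Merge: [18] + [17] -> [17, 18]
Merge: [2, 10] + [17, 18] -> [2, 10, 17, 18]

Final sorted array: [2, 10, 17, 18]

The merge sort proceeds by recursively splitting the array and merging sorted halves.
After all merges, the sorted array is [2, 10, 17, 18].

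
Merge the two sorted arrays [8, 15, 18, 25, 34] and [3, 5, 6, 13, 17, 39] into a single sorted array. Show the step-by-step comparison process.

Merging process:

Compare 8 vs 3: take 3 from right. Merged: [3]
Compare 8 vs 5: take 5 from right. Merged: [3, 5]
Compare 8 vs 6: take 6 from right. Merged: [3, 5, 6]
Compare 8 vs 13: take 8 from left. Merged: [3, 5, 6, 8]
Compare 15 vs 13: take 13 from right. Merged: [3, 5, 6, 8, 13]
Compare 15 vs 17: take 15 from left. Merged: [3, 5, 6, 8, 13, 15]
Compare 18 vs 17: take 17 from right. Merged: [3, 5, 6, 8, 13, 15, 17]
Compare 18 vs 39: take 18 from left. Merged: [3, 5, 6, 8, 13, 15, 17, 18]
Compare 25 vs 39: take 25 from left. Merged: [3, 5, 6, 8, 13, 15, 17, 18, 25]
Compare 34 vs 39: take 34 from left. Merged: [3, 5, 6, 8, 13, 15, 17, 18, 25, 34]
Append remaining from right: [39]. Merged: [3, 5, 6, 8, 13, 15, 17, 18, 25, 34, 39]

Final merged array: [3, 5, 6, 8, 13, 15, 17, 18, 25, 34, 39]
Total comparisons: 10

The merged array is [3, 5, 6, 8, 13, 15, 17, 18, 25, 34, 39], requiring 10 comparisons. The merge step runs in O(n) time where n is the total number of elements.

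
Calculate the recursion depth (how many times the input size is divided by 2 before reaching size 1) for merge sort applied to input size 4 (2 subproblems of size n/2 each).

For divide and conquer with division factor 2:

Problem sizes at each level:
Level 0: 4
Level 1: 2
Level 2: 1

The root is level 0 and the size-1 base case is level 2 (the tree spans levels 0 through 2, i.e. 3 levels counting the root), so the depth is the number of divisions: log_2(4) = 2

The recursion tree depth is log_2(4) = 2. At each level, the problem size is divided by 2, so it takes 2 divisions to reduce to a base case of size 1. The algorithm makes 2 recursive calls at each level.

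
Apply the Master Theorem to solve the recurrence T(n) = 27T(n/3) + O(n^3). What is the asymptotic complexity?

Master Theorem for T(n) = 27T(n/3) + O(n^3):

a = 27, b = 3, c = 3
log_b(a) = log_3(27) = 3.0000

Case 2: c = 3 = log_3(27) = 3.0000
T(n) = O(n^3 log n) = O(n^3 log n)

For T(n) = 27T(n/3) + O(n^3): log_3(27) = 3.0000. This is Case 2 of the Master Theorem (c = log_b(a), equal work at all levels), giving O(n^3 log n).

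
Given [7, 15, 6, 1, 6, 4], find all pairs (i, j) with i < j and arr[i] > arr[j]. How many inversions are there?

Finding inversions in [7, 15, 6, 1, 6, 4]:

(0, 2): arr[0]=7 > arr[2]=6
(0, 3): arr[0]=7 > arr[3]=1
(0, 4): arr[0]=7 > arr[4]=6
(0, 5): arr[0]=7 > arr[5]=4
(1, 2): arr[1]=15 > arr[2]=6
(1, 3): arr[1]=15 > arr[3]=1
(1, 4): arr[1]=15 > arr[4]=6
(1, 5): arr[1]=15 > arr[5]=4
(2, 3): arr[2]=6 > arr[3]=1
(2, 5): arr[2]=6 > arr[5]=4
(4, 5): arr[4]=6 > arr[5]=4

Total inversions: 11

The array has 11 inversion(s): (0,2), (0,3), (0,4), (0,5), (1,2), (1,3), (1,4), (1,5), (2,3), (2,5), (4,5). Each pair (i,j) satisfies i < j and arr[i] > arr[j].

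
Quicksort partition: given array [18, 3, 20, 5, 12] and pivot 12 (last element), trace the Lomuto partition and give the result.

Lomuto partition with pivot = 12:

Initial array: [18, 3, 20, 5, 12]

arr[0]=18 > 12: no swap
arr[1]=3 <= 12: swap with position 0, array becomes [3, 18, 20, 5, 12]
arr[2]=20 > 12: no swap
arr[3]=5 <= 12: swap with position 1, array becomes [3, 5, 20, 18, 12]

Place pivot at position 2: [3, 5, 12, 18, 20]
Pivot position: 2

After partitioning with pivot 12, the array becomes [3, 5, 12, 18, 20]. The pivot is placed at index 2. All elements to the left of the pivot are <= 12, and all elements to the right are > 12.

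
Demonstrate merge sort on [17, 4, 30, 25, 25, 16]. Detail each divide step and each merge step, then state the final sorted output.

Merge sort trace:

Split: [17, 4, 30, 25, 25, 16] -> [17, 4, 30] and [25, 25, 16]
  Split: [17, 4, 30] -> [17] and [4, 30]
    Split: [4, 30] -> [4] and [30]
    Merge: [4] + [30] -> [4, 30]
  Merge: [17] + [4, 30] -> [4, 17, 30]
  Split: [25, 25, 16] -> [25] and [25, 16]
    Split: [25, 16] -> [25] and [16]
    Merge: [25] + [16] -> [16, 25]
  Merge: [25] + [16, 25] -> [16, 25, 25]
Merge: [4, 17, 30] + [16, 25, 25] -> [4, 16, 17, 25, 25, 30]

Final sorted array: [4, 16, 17, 25, 25, 30]

The merge sort proceeds by recursively splitting the array and merging sorted halves.
After all merges, the sorted array is [4, 16, 17, 25, 25, 30].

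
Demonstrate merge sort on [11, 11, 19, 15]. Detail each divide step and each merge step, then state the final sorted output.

Merge sort trace:

Split: [11, 11, 19, 15] -> [11, 11] and [19, 15]
  Split: [11, 11] -> [11] and [11]
  Merge: [11] + [11] -> [11, 11]
  Split: [19, 15] -> [19] and [15]
  Merge: [19] + [15] -> [15, 19]
Merge: [11, 11] + [15, 19] -> [11, 11, 15, 19]

Final sorted array: [11, 11, 15, 19]

The merge sort proceeds by recursively splitting the array and merging sorted halves.
After all merges, the sorted array is [11, 11, 15, 19].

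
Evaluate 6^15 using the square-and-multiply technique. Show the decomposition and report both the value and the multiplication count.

Computing 6^15 by squaring (build up from 6^1; each line after the first costs one multiplication):

6^1 = 6
6^2 = (6^1)^2 = 6^2 = 36
6^3 = 6 * 6^2 = 6 * 36 = 216
6^6 = (6^3)^2 = 216^2 = 46656
6^7 = 6 * 6^6 = 6 * 46656 = 279936
6^14 = (6^7)^2 = 279936^2 = 78364164096
6^15 = 6 * 6^14 = 6 * 78364164096 = 470184984576

Result: 470184984576
Multiplications needed: 6 (6 lines after 6^1)

6^15 = 470184984576. Using exponentiation by squaring, this requires 6 multiplications. The key idea: if the exponent is even, square the half-power; if odd, multiply by the base once.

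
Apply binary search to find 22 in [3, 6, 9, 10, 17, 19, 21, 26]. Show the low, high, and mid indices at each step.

Binary search for 22 in [3, 6, 9, 10, 17, 19, 21, 26]:

lo=0, hi=7, mid=3, arr[mid]=10 -> 10 < 22, search right half
lo=4, hi=7, mid=5, arr[mid]=19 -> 19 < 22, search right half
lo=6, hi=7, mid=6, arr[mid]=21 -> 21 < 22, search right half
lo=7, hi=7, mid=7, arr[mid]=26 -> 26 > 22, search left half
lo=7 > hi=6, target 22 not found

Binary search determines that 22 is not in the array after 4 comparisons. The search space was exhausted without finding the target.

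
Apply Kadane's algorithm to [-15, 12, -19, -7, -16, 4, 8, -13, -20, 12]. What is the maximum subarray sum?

Using Kadane's algorithm on [-15, 12, -19, -7, -16, 4, 8, -13, -20, 12]:

Scanning through the array:
Position 1 (value 12): max_ending_here = 12, max_so_far = 12
Position 2 (value -19): max_ending_here = -7, max_so_far = 12
Position 3 (value -7): max_ending_here = -7, max_so_far = 12
Position 4 (value -16): max_ending_here = -16, max_so_far = 12
Position 5 (value 4): max_ending_here = 4, max_so_far = 12
Position 6 (value 8): max_ending_here = 12, max_so_far = 12
Position 7 (value -13): max_ending_here = -1, max_so_far = 12
Position 8 (value -20): max_ending_here = -20, max_so_far = 12
Position 9 (value 12): max_ending_here = 12, max_so_far = 12

Maximum subarray: [12]
Maximum sum: 12

The maximum subarray is [12] with sum 12. This subarray runs from index 1 to index 1.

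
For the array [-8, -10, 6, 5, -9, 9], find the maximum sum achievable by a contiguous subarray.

Using Kadane's algorithm on [-8, -10, 6, 5, -9, 9]:

Scanning through the array:
Position 1 (value -10): max_ending_here = -10, max_so_far = -8
Position 2 (value 6): max_ending_here = 6, max_so_far = 6
Position 3 (value 5): max_ending_here = 11, max_so_far = 11
Position 4 (value -9): max_ending_here = 2, max_so_far = 11
Position 5 (value 9): max_ending_here = 11, max_so_far = 11

Maximum subarray: [6, 5]
Maximum sum: 11

The maximum subarray is [6, 5] with sum 11. This subarray runs from index 2 to index 3.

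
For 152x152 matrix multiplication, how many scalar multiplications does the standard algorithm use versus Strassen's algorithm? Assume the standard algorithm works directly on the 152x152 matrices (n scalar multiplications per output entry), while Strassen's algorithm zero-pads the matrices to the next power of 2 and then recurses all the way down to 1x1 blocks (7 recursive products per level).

Matrix multiplication for 152x152 matrices:

Strassen's algorithm requires power-of-2 dimensions. Pad 152x152 to 256x256 (next power of 2).

Standard algorithm: 152^3 = 3511808 multiplications
Strassen's algorithm: 7^(log2(256)) = 7^8 = 5764801 multiplications
Difference: 3511808 - 5764801 = -2252993 (Strassen uses MORE here due to padding overhead — for small or just-over-power-of-2 n, padding can outweigh the per-level savings)

Standard: 3511808 multiplications (152^3). Strassen: 5764801 multiplications (7^8, after padding to 256x256). Strassen reduces 8 recursive multiplications to 7 at each level.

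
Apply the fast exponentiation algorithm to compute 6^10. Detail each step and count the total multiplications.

Computing 6^10 by squaring (build up from 6^1; each line after the first costs one multiplication):

6^1 = 6
6^2 = (6^1)^2 = 6^2 = 36
6^4 = (6^2)^2 = 36^2 = 1296
6^5 = 6 * 6^4 = 6 * 1296 = 7776
6^10 = (6^5)^2 = 7776^2 = 60466176

Result: 60466176
Multiplications needed: 4 (4 lines after 6^1)

6^10 = 60466176. Using exponentiation by squaring, this requires 4 multiplications. The key idea: if the exponent is even, square the half-power; if odd, multiply by the base once.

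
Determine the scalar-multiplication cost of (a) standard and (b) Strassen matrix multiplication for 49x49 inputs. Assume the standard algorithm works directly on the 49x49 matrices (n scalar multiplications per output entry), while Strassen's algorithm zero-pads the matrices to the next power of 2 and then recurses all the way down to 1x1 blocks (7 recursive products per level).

Matrix multiplication for 49x49 matrices:

Strassen's algorithm requires power-of-2 dimensions. Pad 49x49 to 64x64 (next power of 2).

Standard algorithm: 49^3 = 117649 multiplications
Strassen's algorithm: 7^(log2(64)) = 7^6 = 117649 multiplications
Savings: 117649 - 117649 = 0 multiplications

Standard: 117649 multiplications (49^3). Strassen: 117649 multiplications (7^6, after padding to 64x64). Strassen reduces 8 recursive multiplications to 7 at each level.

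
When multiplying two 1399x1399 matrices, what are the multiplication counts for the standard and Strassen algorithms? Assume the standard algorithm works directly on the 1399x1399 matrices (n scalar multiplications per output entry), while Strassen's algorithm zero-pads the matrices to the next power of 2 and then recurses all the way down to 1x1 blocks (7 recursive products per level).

Matrix multiplication for 1399x1399 matrices:

Strassen's algorithm requires power-of-2 dimensions. Pad 1399x1399 to 2048x2048 (next power of 2).

Standard algorithm: 1399^3 = 2738124199 multiplications
Strassen's algorithm: 7^(log2(2048)) = 7^11 = 1977326743 multiplications
Savings: 2738124199 - 1977326743 = 760797456 multiplications

Standard: 2738124199 multiplications (1399^3). Strassen: 1977326743 multiplications (7^11, after padding to 2048x2048). Strassen reduces 8 recursive multiplications to 7 at each level.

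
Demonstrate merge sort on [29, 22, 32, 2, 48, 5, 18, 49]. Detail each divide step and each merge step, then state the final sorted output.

Merge sort trace:

Split: [29, 22, 32, 2, 48, 5, 18, 49] -> [29, 22, 32, 2] and [48, 5, 18, 49]
  Split: [29, 22, 32, 2] -> [29, 22] and [32, 2]
    Split: [29, 22] -> [29] and [22]
    Merge: [29] + [22] -> [22, 29]
    Split: [32, 2] -> [32] and [2]
    Merge: [32] + [2] -> [2, 32]
  Merge: [22, 29] + [2, 32] -> [2, 22, 29, 32]
  Split: [48, 5, 18, 49] -> [48, 5] and [18, 49]
    Split: [48, 5] -> [48] and [5]
    Merge: [48] + [5] -> [5, 48]
    Split: [18, 49] -> [18] and [49]
    Merge: [18] + [49] -> [18, 49]
  Merge: [5, 48] + [18, 49] -> [5, 18, 48, 49]
Merge: [2, 22, 29, 32] + [5, 18, 48, 49] -> [2, 5, 18, 22, 29, 32, 48, 49]

Final sorted array: [2, 5, 18, 22, 29, 32, 48, 49]

The merge sort proceeds by recursively splitting the array and merging sorted halves.
After all merges, the sorted array is [2, 5, 18, 22, 29, 32, 48, 49].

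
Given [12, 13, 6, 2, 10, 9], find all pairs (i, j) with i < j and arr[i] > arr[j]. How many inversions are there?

Finding inversions in [12, 13, 6, 2, 10, 9]:

(0, 2): arr[0]=12 > arr[2]=6
(0, 3): arr[0]=12 > arr[3]=2
(0, 4): arr[0]=12 > arr[4]=10
(0, 5): arr[0]=12 > arr[5]=9
(1, 2): arr[1]=13 > arr[2]=6
(1, 3): arr[1]=13 > arr[3]=2
(1, 4): arr[1]=13 > arr[4]=10
(1, 5): arr[1]=13 > arr[5]=9
(2, 3): arr[2]=6 > arr[3]=2
(4, 5): arr[4]=10 > arr[5]=9

Total inversions: 10

The array has 10 inversion(s): (0,2), (0,3), (0,4), (0,5), (1,2), (1,3), (1,4), (1,5), (2,3), (4,5). Each pair (i,j) satisfies i < j and arr[i] > arr[j].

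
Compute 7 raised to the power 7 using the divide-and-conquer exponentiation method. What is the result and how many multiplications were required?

Computing 7^7 by squaring (build up from 7^1; each line after the first costs one multiplication):

7^1 = 7
7^2 = (7^1)^2 = 7^2 = 49
7^3 = 7 * 7^2 = 7 * 49 = 343
7^6 = (7^3)^2 = 343^2 = 117649
7^7 = 7 * 7^6 = 7 * 117649 = 823543

Result: 823543
Multiplications needed: 4 (4 lines after 7^1)

7^7 = 823543. Using exponentiation by squaring, this requires 4 multiplications. The key idea: if the exponent is even, square the half-power; if odd, multiply by the base once.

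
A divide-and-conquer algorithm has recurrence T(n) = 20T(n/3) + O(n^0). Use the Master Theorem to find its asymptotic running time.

Master Theorem for T(n) = 20T(n/3) + O(n^0):

a = 20, b = 3, c = 0
log_b(a) = log_3(20) = 2.7268

Case 1: c = 0 < log_3(20) = 2.7268
T(n) = O(n^(log_3 20))

For T(n) = 20T(n/3) + O(n^0): log_3(20) = 2.7268. This is Case 1 of the Master Theorem (c < log_b(a), work dominated by leaves), giving O(n^(log_3 20)).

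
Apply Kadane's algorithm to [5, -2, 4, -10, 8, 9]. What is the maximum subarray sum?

Using Kadane's algorithm on [5, -2, 4, -10, 8, 9]:

Scanning through the array:
Position 1 (value -2): max_ending_here = 3, max_so_far = 5
Position 2 (value 4): max_ending_here = 7, max_so_far = 7
Position 3 (value -10): max_ending_here = -3, max_so_far = 7
Position 4 (value 8): max_ending_here = 8, max_so_far = 8
Position 5 (value 9): max_ending_here = 17, max_so_far = 17

Maximum subarray: [8, 9]
Maximum sum: 17

The maximum subarray is [8, 9] with sum 17. This subarray runs from index 4 to index 5.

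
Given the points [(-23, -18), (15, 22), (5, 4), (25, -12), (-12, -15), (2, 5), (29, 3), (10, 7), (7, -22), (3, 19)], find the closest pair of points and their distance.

Computing all pairwise distances among 10 points:

d((-23, -18), (15, 22)) = 55.1725
d((-23, -18), (5, 4)) = 35.609
d((-23, -18), (25, -12)) = 48.3735
d((-23, -18), (-12, -15)) = 11.4018
d((-23, -18), (2, 5)) = 33.9706
d((-23, -18), (29, 3)) = 56.0803
d((-23, -18), (10, 7)) = 41.4005
d((-23, -18), (7, -22)) = 30.2655
d((-23, -18), (3, 19)) = 45.2217
d((15, 22), (5, 4)) = 20.5913
d((15, 22), (25, -12)) = 35.4401
d((15, 22), (-12, -15)) = 45.8039
d((15, 22), (2, 5)) = 21.4009
d((15, 22), (29, 3)) = 23.6008
d((15, 22), (10, 7)) = 15.8114
d((15, 22), (7, -22)) = 44.7214
d((15, 22), (3, 19)) = 12.3693
d((5, 4), (25, -12)) = 25.6125
d((5, 4), (-12, -15)) = 25.4951
d((5, 4), (2, 5)) = 3.1623 <-- minimum
d((5, 4), (29, 3)) = 24.0208
d((5, 4), (10, 7)) = 5.831
d((5, 4), (7, -22)) = 26.0768
d((5, 4), (3, 19)) = 15.1327
d((25, -12), (-12, -15)) = 37.1214
d((25, -12), (2, 5)) = 28.6007
d((25, -12), (29, 3)) = 15.5242
d((25, -12), (10, 7)) = 24.2074
d((25, -12), (7, -22)) = 20.5913
d((25, -12), (3, 19)) = 38.0132
d((-12, -15), (2, 5)) = 24.4131
d((-12, -15), (29, 3)) = 44.7772
d((-12, -15), (10, 7)) = 31.1127
d((-12, -15), (7, -22)) = 20.2485
d((-12, -15), (3, 19)) = 37.1618
d((2, 5), (29, 3)) = 27.074
d((2, 5), (10, 7)) = 8.2462
d((2, 5), (7, -22)) = 27.4591
d((2, 5), (3, 19)) = 14.0357
d((29, 3), (10, 7)) = 19.4165
d((29, 3), (7, -22)) = 33.3017
d((29, 3), (3, 19)) = 30.5287
d((10, 7), (7, -22)) = 29.1548
d((10, 7), (3, 19)) = 13.8924
d((7, -22), (3, 19)) = 41.1947

Closest pair: (5, 4) and (2, 5) with distance 3.1623

The closest pair is (5, 4) and (2, 5) with Euclidean distance 3.1623. For 10 points, brute-force pairwise comparison is shown above. For large n, the divide-and-conquer algorithm (sort by x, recurse on halves, check the dividing strip) achieves O(n log n).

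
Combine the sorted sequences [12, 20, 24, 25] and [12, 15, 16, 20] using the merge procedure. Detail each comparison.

Merging process:

Compare 12 vs 12: take 12 from left. Merged: [12]
Compare 20 vs 12: take 12 from right. Merged: [12, 12]
Compare 20 vs 15: take 15 from right. Merged: [12, 12, 15]
Compare 20 vs 16: take 16 from right. Merged: [12, 12, 15, 16]
Compare 20 vs 20: take 20 from left. Merged: [12, 12, 15, 16, 20]
Compare 24 vs 20: take 20 from right. Merged: [12, 12, 15, 16, 20, 20]
Append remaining from left: [24, 25]. Merged: [12, 12, 15, 16, 20, 20, 24, 25]

Final merged array: [12, 12, 15, 16, 20, 20, 24, 25]
Total comparisons: 6

The merged array is [12, 12, 15, 16, 20, 20, 24, 25], requiring 6 comparisons. The merge step runs in O(n) time where n is the total number of elements.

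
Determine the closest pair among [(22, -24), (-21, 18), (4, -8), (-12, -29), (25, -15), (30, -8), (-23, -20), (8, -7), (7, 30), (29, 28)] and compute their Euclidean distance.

Computing all pairwise distances among 10 points:

d((22, -24), (-21, 18)) = 60.1082
d((22, -24), (4, -8)) = 24.0832
d((22, -24), (-12, -29)) = 34.3657
d((22, -24), (25, -15)) = 9.4868
d((22, -24), (30, -8)) = 17.8885
d((22, -24), (-23, -20)) = 45.1774
d((22, -24), (8, -7)) = 22.0227
d((22, -24), (7, 30)) = 56.0446
d((22, -24), (29, 28)) = 52.469
d((-21, 18), (4, -8)) = 36.0694
d((-21, 18), (-12, -29)) = 47.8539
d((-21, 18), (25, -15)) = 56.6127
d((-21, 18), (30, -8)) = 57.2451
d((-21, 18), (-23, -20)) = 38.0526
d((-21, 18), (8, -7)) = 38.2884
d((-21, 18), (7, 30)) = 30.4631
d((-21, 18), (29, 28)) = 50.9902
d((4, -8), (-12, -29)) = 26.4008
d((4, -8), (25, -15)) = 22.1359
d((4, -8), (30, -8)) = 26.0
d((4, -8), (-23, -20)) = 29.5466
d((4, -8), (8, -7)) = 4.1231 <-- minimum
d((4, -8), (7, 30)) = 38.1182
d((4, -8), (29, 28)) = 43.8292
d((-12, -29), (25, -15)) = 39.5601
d((-12, -29), (30, -8)) = 46.9574
d((-12, -29), (-23, -20)) = 14.2127
d((-12, -29), (8, -7)) = 29.7321
d((-12, -29), (7, 30)) = 61.9839
d((-12, -29), (29, 28)) = 70.214
d((25, -15), (30, -8)) = 8.6023
d((25, -15), (-23, -20)) = 48.2597
d((25, -15), (8, -7)) = 18.7883
d((25, -15), (7, 30)) = 48.4665
d((25, -15), (29, 28)) = 43.1856
d((30, -8), (-23, -20)) = 54.3415
d((30, -8), (8, -7)) = 22.0227
d((30, -8), (7, 30)) = 44.4185
d((30, -8), (29, 28)) = 36.0139
d((-23, -20), (8, -7)) = 33.6155
d((-23, -20), (7, 30)) = 58.3095
d((-23, -20), (29, 28)) = 70.7672
d((8, -7), (7, 30)) = 37.0135
d((8, -7), (29, 28)) = 40.8167
d((7, 30), (29, 28)) = 22.0907

Closest pair: (4, -8) and (8, -7) with distance 4.1231

The closest pair is (4, -8) and (8, -7) with Euclidean distance 4.1231. For 10 points, brute-force pairwise comparison is shown above. For large n, the divide-and-conquer algorithm (sort by x, recurse on halves, check the dividing strip) achieves O(n log n).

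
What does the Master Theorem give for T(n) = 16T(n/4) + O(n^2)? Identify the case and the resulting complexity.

Master Theorem for T(n) = 16T(n/4) + O(n^2):

a = 16, b = 4, c = 2
log_b(a) = log_4(16) = 2.0000

Case 2: c = 2 = log_4(16) = 2.0000
T(n) = O(n^2 log n) = O(n^2 log n)

For T(n) = 16T(n/4) + O(n^2): log_4(16) = 2.0000. This is Case 2 of the Master Theorem (c = log_b(a), equal work at all levels), giving O(n^2 log n).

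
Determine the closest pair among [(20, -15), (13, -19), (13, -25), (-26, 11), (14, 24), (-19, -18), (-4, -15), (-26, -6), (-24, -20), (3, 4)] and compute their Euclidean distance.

Computing all pairwise distances among 10 points:

d((20, -15), (13, -19)) = 8.0623
d((20, -15), (13, -25)) = 12.2066
d((20, -15), (-26, 11)) = 52.8394
d((20, -15), (14, 24)) = 39.4588
d((20, -15), (-19, -18)) = 39.1152
d((20, -15), (-4, -15)) = 24.0
d((20, -15), (-26, -6)) = 46.8722
d((20, -15), (-24, -20)) = 44.2832
d((20, -15), (3, 4)) = 25.4951
d((13, -19), (13, -25)) = 6.0
d((13, -19), (-26, 11)) = 49.2037
d((13, -19), (14, 24)) = 43.0116
d((13, -19), (-19, -18)) = 32.0156
d((13, -19), (-4, -15)) = 17.4642
d((13, -19), (-26, -6)) = 41.1096
d((13, -19), (-24, -20)) = 37.0135
d((13, -19), (3, 4)) = 25.0799
d((13, -25), (-26, 11)) = 53.0754
d((13, -25), (14, 24)) = 49.0102
d((13, -25), (-19, -18)) = 32.7567
d((13, -25), (-4, -15)) = 19.7231
d((13, -25), (-26, -6)) = 43.382
d((13, -25), (-24, -20)) = 37.3363
d((13, -25), (3, 4)) = 30.6757
d((-26, 11), (14, 24)) = 42.0595
d((-26, 11), (-19, -18)) = 29.8329
d((-26, 11), (-4, -15)) = 34.0588
d((-26, 11), (-26, -6)) = 17.0
d((-26, 11), (-24, -20)) = 31.0644
d((-26, 11), (3, 4)) = 29.8329
d((14, 24), (-19, -18)) = 53.4135
d((14, 24), (-4, -15)) = 42.9535
d((14, 24), (-26, -6)) = 50.0
d((14, 24), (-24, -20)) = 58.1378
d((14, 24), (3, 4)) = 22.8254
d((-19, -18), (-4, -15)) = 15.2971
d((-19, -18), (-26, -6)) = 13.8924
d((-19, -18), (-24, -20)) = 5.3852 <-- minimum
d((-19, -18), (3, 4)) = 31.1127
d((-4, -15), (-26, -6)) = 23.7697
d((-4, -15), (-24, -20)) = 20.6155
d((-4, -15), (3, 4)) = 20.2485
d((-26, -6), (-24, -20)) = 14.1421
d((-26, -6), (3, 4)) = 30.6757
d((-24, -20), (3, 4)) = 36.1248

Closest pair: (-19, -18) and (-24, -20) with distance 5.3852

The closest pair is (-19, -18) and (-24, -20) with Euclidean distance 5.3852. For 10 points, brute-force pairwise comparison is shown above. For large n, the divide-and-conquer algorithm (sort by x, recurse on halves, check the dividing strip) achieves O(n log n).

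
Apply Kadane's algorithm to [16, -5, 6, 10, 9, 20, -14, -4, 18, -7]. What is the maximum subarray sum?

Using Kadane's algorithm on [16, -5, 6, 10, 9, 20, -14, -4, 18, -7]:

Scanning through the array:
Position 1 (value -5): max_ending_here = 11, max_so_far = 16
Position 2 (value 6): max_ending_here = 17, max_so_far = 17
Position 3 (value 10): max_ending_here = 27, max_so_far = 27
Position 4 (value 9): max_ending_here = 36, max_so_far = 36
Position 5 (value 20): max_ending_here = 56, max_so_far = 56
Position 6 (value -14): max_ending_here = 42, max_so_far = 56
Position 7 (value -4): max_ending_here = 38, max_so_far = 56
Position 8 (value 18): max_ending_here = 56, max_so_far = 56
Position 9 (value -7): max_ending_here = 49, max_so_far = 56

Maximum subarray: [16, -5, 6, 10, 9, 20]
Maximum sum: 56

The maximum subarray is [16, -5, 6, 10, 9, 20] with sum 56. This subarray runs from index 0 to index 5.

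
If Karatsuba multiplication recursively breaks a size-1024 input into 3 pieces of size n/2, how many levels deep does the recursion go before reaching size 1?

For divide and conquer with division factor 2:

Problem sizes at each level:
Level 0: 1024
Level 1: 512
Level 2: 256
Level 3: 128
Level 4: 64
Level 5: 32
Level 6: 16
Level 7: 8
Level 8: 4
Level 9: 2
Level 10: 1

The root is level 0 and the size-1 base case is level 10 (the tree spans levels 0 through 10, i.e. 11 levels counting the root), so the depth is the number of divisions: log_2(1024) = 10

The recursion tree depth is log_2(1024) = 10. At each level, the problem size is divided by 2, so it takes 10 divisions to reduce to a base case of size 1. The algorithm makes 3 recursive calls at each level.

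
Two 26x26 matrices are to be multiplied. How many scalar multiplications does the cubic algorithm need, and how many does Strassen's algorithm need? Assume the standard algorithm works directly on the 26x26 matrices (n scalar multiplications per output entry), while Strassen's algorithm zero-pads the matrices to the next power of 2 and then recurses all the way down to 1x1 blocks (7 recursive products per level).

Matrix multiplication for 26x26 matrices:

Strassen's algorithm requires power-of-2 dimensions. Pad 26x26 to 32x32 (next power of 2).

Standard algorithm: 26^3 = 17576 multiplications
Strassen's algorithm: 7^(log2(32)) = 7^5 = 16807 multiplications
Savings: 17576 - 16807 = 769 multiplications

Standard: 17576 multiplications (26^3). Strassen: 16807 multiplications (7^5, after padding to 32x32). Strassen reduces 8 recursive multiplications to 7 at each level.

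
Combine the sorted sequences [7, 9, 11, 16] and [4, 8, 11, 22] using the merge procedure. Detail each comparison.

Merging process:

Compare 7 vs 4: take 4 from right. Merged: [4]
Compare 7 vs 8: take 7 from left. Merged: [4, 7]
Compare 9 vs 8: take 8 from right. Merged: [4, 7, 8]
Compare 9 vs 11: take 9 from left. Merged: [4, 7, 8, 9]
Compare 11 vs 11: take 11 from left. Merged: [4, 7, 8, 9, 11]
Compare 16 vs 11: take 11 from right. Merged: [4, 7, 8, 9, 11, 11]
Compare 16 vs 22: take 16 from left. Merged: [4, 7, 8, 9, 11, 11, 16]
Append remaining from right: [22]. Merged: [4, 7, 8, 9, 11, 11, 16, 22]

Final merged array: [4, 7, 8, 9, 11, 11, 16, 22]
Total comparisons: 7

The merged array is [4, 7, 8, 9, 11, 11, 16, 22], requiring 7 comparisons. The merge step runs in O(n) time where n is the total number of elements.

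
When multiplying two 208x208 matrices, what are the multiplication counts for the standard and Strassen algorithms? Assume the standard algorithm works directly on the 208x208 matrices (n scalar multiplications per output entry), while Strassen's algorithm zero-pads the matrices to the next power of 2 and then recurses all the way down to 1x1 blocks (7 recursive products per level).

Matrix multiplication for 208x208 matrices:

Strassen's algorithm requires power-of-2 dimensions. Pad 208x208 to 256x256 (next power of 2).

Standard algorithm: 208^3 = 8998912 multiplications
Strassen's algorithm: 7^(log2(256)) = 7^8 = 5764801 multiplications
Savings: 8998912 - 5764801 = 3234111 multiplications

Standard: 8998912 multiplications (208^3). Strassen: 5764801 multiplications (7^8, after padding to 256x256). Strassen reduces 8 recursive multiplications to 7 at each level.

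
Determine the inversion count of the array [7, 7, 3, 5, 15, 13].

Finding inversions in [7, 7, 3, 5, 15, 13]:

(0, 2): arr[0]=7 > arr[2]=3
(0, 3): arr[0]=7 > arr[3]=5
(1, 2): arr[1]=7 > arr[2]=3
(1, 3): arr[1]=7 > arr[3]=5
(4, 5): arr[4]=15 > arr[5]=13

Total inversions: 5

The array has 5 inversion(s): (0,2), (0,3), (1,2), (1,3), (4,5). Each pair (i,j) satisfies i < j and arr[i] > arr[j].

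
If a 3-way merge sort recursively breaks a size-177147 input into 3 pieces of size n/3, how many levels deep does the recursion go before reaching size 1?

For divide and conquer with division factor 3:

Problem sizes at each level:
Level 0: 177147
Level 1: 59049
Level 2: 19683
Level 3: 6561
Level 4: 2187
Level 5: 729
Level 6: 243
Level 7: 81
Level 8: 27
Level 9: 9
Level 10: 3
Level 11: 1

The root is level 0 and the size-1 base case is level 11 (the tree spans levels 0 through 11, i.e. 12 levels counting the root), so the depth is the number of divisions: log_3(177147) = 11

The recursion tree depth is log_3(177147) = 11. At each level, the problem size is divided by 3, so it takes 11 divisions to reduce to a base case of size 1. The algorithm makes 3 recursive calls at each level.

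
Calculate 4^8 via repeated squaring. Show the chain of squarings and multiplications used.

Computing 4^8 by squaring (build up from 4^1; each line after the first costs one multiplication):

4^1 = 4
4^2 = (4^1)^2 = 4^2 = 16
4^4 = (4^2)^2 = 16^2 = 256
4^8 = (4^4)^2 = 256^2 = 65536

Result: 65536
Multiplications needed: 3 (3 lines after 4^1)

4^8 = 65536. Using exponentiation by squaring, this requires 3 multiplications. The key idea: if the exponent is even, square the half-power; if odd, multiply by the base once.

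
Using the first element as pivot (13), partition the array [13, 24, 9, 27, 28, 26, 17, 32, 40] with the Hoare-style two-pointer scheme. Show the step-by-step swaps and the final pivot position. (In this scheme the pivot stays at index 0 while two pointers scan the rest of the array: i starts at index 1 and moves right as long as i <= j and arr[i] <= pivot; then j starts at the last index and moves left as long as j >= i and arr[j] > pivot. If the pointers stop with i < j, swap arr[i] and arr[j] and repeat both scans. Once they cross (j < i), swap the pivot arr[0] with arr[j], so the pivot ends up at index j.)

Hoare-style two-pointer partition with pivot = 13:

Initial array: [13, 24, 9, 27, 28, 26, 17, 32, 40]

Pointers start at i = 1, j = 8.
i stops at index 1 (arr[1]=24 > 13), j stops at index 2 (arr[2]=9 <= 13): swap arr[1] and arr[2], array becomes [13, 9, 24, 27, 28, 26, 17, 32, 40]
i ends at 2, j ends at 1: the pointers have crossed (j < i), so scanning stops.

Swap pivot arr[0] with arr[1] to place pivot at position 1: [9, 13, 24, 27, 28, 26, 17, 32, 40]
Pivot position: 1

After partitioning with pivot 13, the array becomes [9, 13, 24, 27, 28, 26, 17, 32, 40]. The pivot is placed at index 1. All elements to the left of the pivot are <= 13, and all elements to the right are > 13.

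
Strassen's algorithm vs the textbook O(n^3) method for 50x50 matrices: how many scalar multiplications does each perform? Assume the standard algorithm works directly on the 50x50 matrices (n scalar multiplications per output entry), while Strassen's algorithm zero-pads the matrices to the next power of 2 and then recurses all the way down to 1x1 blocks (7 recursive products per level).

Matrix multiplication for 50x50 matrices:

Strassen's algorithm requires power-of-2 dimensions. Pad 50x50 to 64x64 (next power of 2).

Standard algorithm: 50^3 = 125000 multiplications
Strassen's algorithm: 7^(log2(64)) = 7^6 = 117649 multiplications
Savings: 125000 - 117649 = 7351 multiplications

Standard: 125000 multiplications (50^3). Strassen: 117649 multiplications (7^6, after padding to 64x64). Strassen reduces 8 recursive multiplications to 7 at each level.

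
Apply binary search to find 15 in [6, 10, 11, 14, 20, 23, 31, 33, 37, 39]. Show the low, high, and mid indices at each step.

Binary search for 15 in [6, 10, 11, 14, 20, 23, 31, 33, 37, 39]:

lo=0, hi=9, mid=4, arr[mid]=20 -> 20 > 15, search left half
lo=0, hi=3, mid=1, arr[mid]=10 -> 10 < 15, search right half
lo=2, hi=3, mid=2, arr[mid]=11 -> 11 < 15, search right half
lo=3, hi=3, mid=3, arr[mid]=14 -> 14 < 15, search right half
lo=4 > hi=3, target 15 not found

Binary search determines that 15 is not in the array after 4 comparisons. The search space was exhausted without finding the target.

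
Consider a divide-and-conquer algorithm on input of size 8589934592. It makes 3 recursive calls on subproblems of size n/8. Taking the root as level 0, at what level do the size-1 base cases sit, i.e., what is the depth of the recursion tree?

For divide and conquer with division factor 8:

Problem sizes at each level:
Level 0: 8589934592
Level 1: 1073741824
Level 2: 134217728
Level 3: 16777216
Level 4: 2097152
Level 5: 262144
Level 6: 32768
Level 7: 4096
Level 8: 512
Level 9: 64
Level 10: 8
Level 11: 1

The root is level 0 and the size-1 base case is level 11 (the tree spans levels 0 through 11, i.e. 12 levels counting the root), so the depth is the number of divisions: log_8(8589934592) = 11

The recursion tree depth is log_8(8589934592) = 11. At each level, the problem size is divided by 8, so it takes 11 divisions to reduce to a base case of size 1. The algorithm makes 3 recursive calls at each level.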